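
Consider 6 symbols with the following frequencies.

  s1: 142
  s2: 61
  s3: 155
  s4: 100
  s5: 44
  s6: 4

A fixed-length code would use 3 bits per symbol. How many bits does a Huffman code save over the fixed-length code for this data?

349

Fixed-length: 3 bits × 506 symbols = 1518 bits.
Huffman merges:
merge s6(4) and s5(44): 48
merge 48 and s2(61): 109
merge s4(100) and 109: 209
merge s1(142) and s3(155): 297
merge 209 and 297: 506
Huffman total = 48 + 109 + 209 + 297 + 506 = 1169 bits.
Saving = 1518 − 1169 = 349 bits.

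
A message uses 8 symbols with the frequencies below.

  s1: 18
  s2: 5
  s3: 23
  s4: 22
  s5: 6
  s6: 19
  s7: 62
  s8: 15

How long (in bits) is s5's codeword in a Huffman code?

Build the tree from the bottom:
s2(5) + s5(6) → 11
11 + s8(15) → 26
s1(18) + s6(19) → 37
s4(22) + s3(23) → 45
26 + 37 → 63
45 + s7(62) → 107
63 + 107 → 170
s5's leaf is at depth 4, giving a 4-bit codeword.

4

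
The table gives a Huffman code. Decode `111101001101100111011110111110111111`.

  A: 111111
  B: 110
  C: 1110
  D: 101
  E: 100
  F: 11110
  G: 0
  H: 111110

FEBBGCFHA

Read left to right; each codeword is recognised as soon as it completes (prefix code):
  11110→F | 100→E | 110→B | 110→B | 0→G | 1110→C | 11110→F | 111110→H | 111111→A
Decoded message: FEBBGCFHA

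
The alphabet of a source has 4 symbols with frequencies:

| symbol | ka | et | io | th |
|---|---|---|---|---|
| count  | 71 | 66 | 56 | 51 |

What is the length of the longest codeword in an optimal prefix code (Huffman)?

2

Merge the two lowest-weight nodes at each step:
merge th(51) and io(56): 107
merge et(66) and ka(71): 137
merge 107 and 137: 244
The rarest symbols sit at the bottom; the longest codeword is 2 bits.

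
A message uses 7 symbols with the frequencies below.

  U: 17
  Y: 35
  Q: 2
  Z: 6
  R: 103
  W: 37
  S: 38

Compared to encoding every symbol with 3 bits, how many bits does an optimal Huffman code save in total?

Fixed-length: 3 bits × 238 symbols = 714 bits.
Huffman merges:
Q(2) + Z(6) → 8
8 + U(17) → 25
25 + Y(35) → 60
W(37) + S(38) → 75
60 + 75 → 135
R(103) + 135 → 238
Huffman total = 8 + 25 + 60 + 75 + 135 + 238 = 541 bits.
Saving = 714 − 541 = 173 bits.

173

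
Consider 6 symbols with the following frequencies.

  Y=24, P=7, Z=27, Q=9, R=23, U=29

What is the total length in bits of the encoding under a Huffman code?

293

Merge the two smallest weights repeatedly:
combine P(7), Q(9) → 16
combine 16, R(23) → 39
combine Y(24), Z(27) → 51
combine U(29), 39 → 68
combine 51, 68 → 119
Total encoded bits = sum of merged weights = 16 + 39 + 51 + 68 + 119 = 293.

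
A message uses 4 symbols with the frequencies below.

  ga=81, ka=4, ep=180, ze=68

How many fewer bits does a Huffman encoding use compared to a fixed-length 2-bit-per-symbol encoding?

Fixed-length: 2 bits × 333 symbols = 666 bits.
Huffman merges:
ka(4) + ze(68) → 72
72 + ga(81) → 153
153 + ep(180) → 333
Huffman total = 72 + 153 + 333 = 558 bits.
Saving = 666 − 558 = 108 bits.

108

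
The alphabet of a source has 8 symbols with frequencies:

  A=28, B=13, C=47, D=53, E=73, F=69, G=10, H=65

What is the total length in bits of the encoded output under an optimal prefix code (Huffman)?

Build the Huffman tree bottom-up:
merge G(10) and B(13): 23
merge 23 and A(28): 51
merge C(47) and 51: 98
merge D(53) and H(65): 118
merge F(69) and E(73): 142
merge 98 and 118: 216
merge 142 and 216: 358
Total encoded bits = sum of merged weights = 23 + 51 + 98 + 118 + 142 + 216 + 358 = 1006.

1006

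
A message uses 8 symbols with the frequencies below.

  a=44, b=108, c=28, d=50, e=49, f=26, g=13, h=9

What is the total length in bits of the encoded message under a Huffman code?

Greedily combine the two least-frequent nodes:
h(9) + g(13) → 22
22 + f(26) → 48
c(28) + a(44) → 72
48 + e(49) → 97
d(50) + 72 → 122
97 + b(108) → 205
122 + 205 → 327
The encoded length is the sum of every internal node's weight: 22 + 48 + 72 + 97 + 122 + 205 + 327 = 893 bits.

893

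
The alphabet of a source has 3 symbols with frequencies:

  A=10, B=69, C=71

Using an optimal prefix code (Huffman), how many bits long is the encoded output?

Build the Huffman tree bottom-up:
A(10) + B(69) → 79
C(71) + 79 → 150
The encoded length is the sum of every internal node's weight: 79 + 150 = 229 bits.

229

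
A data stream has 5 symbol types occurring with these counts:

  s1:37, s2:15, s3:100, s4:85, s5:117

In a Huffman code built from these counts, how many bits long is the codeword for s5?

2

Huffman merges, smallest pair first:
s2(15) + s1(37) → 52
52 + s4(85) → 137
s3(100) + s5(117) → 217
137 + 217 → 354
The subtree containing s5 is merged 2 times, so code length = 2.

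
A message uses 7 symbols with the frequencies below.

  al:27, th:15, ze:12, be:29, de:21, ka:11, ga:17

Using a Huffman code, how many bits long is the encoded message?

363

Greedily combine the two least-frequent nodes:
combine ka(11), ze(12) → 23
combine th(15), ga(17) → 32
combine de(21), 23 → 44
combine al(27), be(29) → 56
combine 32, 44 → 76
combine 56, 76 → 132
The encoded length is the sum of every internal node's weight: 23 + 32 + 44 + 56 + 76 + 132 = 363 bits.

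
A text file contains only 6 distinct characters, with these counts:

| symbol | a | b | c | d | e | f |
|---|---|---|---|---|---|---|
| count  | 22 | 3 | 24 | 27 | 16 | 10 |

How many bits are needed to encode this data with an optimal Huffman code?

246

Merge the two smallest weights repeatedly:
combine b(3), f(10) → 13
combine 13, e(16) → 29
combine a(22), c(24) → 46
combine d(27), 29 → 56
combine 46, 56 → 102
Each symbol's bit-cost is frequency × depth; summing gives 246 bits (equivalently 13 + 29 + 46 + 56 + 102).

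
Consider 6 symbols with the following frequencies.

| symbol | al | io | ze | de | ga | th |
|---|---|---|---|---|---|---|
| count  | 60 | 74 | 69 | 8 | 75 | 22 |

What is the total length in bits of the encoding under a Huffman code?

736

Build the Huffman tree bottom-up:
de(8) + th(22) → 30
30 + al(60) → 90
ze(69) + io(74) → 143
ga(75) + 90 → 165
143 + 165 → 308
Total encoded bits = sum of merged weights = 30 + 90 + 143 + 165 + 308 = 736.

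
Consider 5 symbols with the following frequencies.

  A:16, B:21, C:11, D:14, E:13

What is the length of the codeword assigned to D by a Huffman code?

Huffman merges, smallest pair first:
merge C(11) and E(13): 24
merge D(14) and A(16): 30
merge B(21) and 24: 45
merge 30 and 45: 75
D's leaf is at depth 2, giving a 2-bit codeword.

2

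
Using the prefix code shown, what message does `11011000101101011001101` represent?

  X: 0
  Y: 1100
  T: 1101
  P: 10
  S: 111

Read left to right; each codeword is recognised as soon as it completes (prefix code):
  1101→T | 10→P | 0→X | 0→X | 10→P | 1101→T | 0→X | 1100→Y | 1101→T
Decoded message: TPXXPTXYT

TPXXPTXYT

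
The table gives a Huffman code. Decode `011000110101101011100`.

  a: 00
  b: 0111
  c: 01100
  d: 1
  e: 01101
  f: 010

ceeba

Read left to right; each codeword is recognised as soon as it completes (prefix code):
  01100→c | 01101→e | 01101→e | 0111→b | 00→a
Decoded message: ceeba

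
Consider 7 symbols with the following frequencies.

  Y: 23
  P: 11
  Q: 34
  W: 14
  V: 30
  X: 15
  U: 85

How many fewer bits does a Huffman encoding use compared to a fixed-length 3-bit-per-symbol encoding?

Fixed-length: 3 bits × 212 symbols = 636 bits.
Huffman merges:
merge P(11) and W(14): 25
merge X(15) and Y(23): 38
merge 25 and V(30): 55
merge Q(34) and 38: 72
merge 55 and 72: 127
merge U(85) and 127: 212
Huffman total = 25 + 38 + 55 + 72 + 127 + 212 = 529 bits.
Saving = 636 − 529 = 107 bits.

107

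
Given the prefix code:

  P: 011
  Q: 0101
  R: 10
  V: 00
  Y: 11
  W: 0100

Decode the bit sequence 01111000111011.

Read left to right; each codeword is recognised as soon as it completes (prefix code):
  011→P | 11→Y | 00→V | 011→P | 10→R | 11→Y
Decoded message: PYVPRY

PYVPRY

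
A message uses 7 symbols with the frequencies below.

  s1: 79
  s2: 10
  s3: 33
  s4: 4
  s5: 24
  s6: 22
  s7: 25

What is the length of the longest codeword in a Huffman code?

Merge the two lowest-weight nodes at each step:
s4(4) + s2(10) → 14
14 + s6(22) → 36
s5(24) + s7(25) → 49
s3(33) + 36 → 69
49 + 69 → 118
s1(79) + 118 → 197
Maximum depth reached is 5.

5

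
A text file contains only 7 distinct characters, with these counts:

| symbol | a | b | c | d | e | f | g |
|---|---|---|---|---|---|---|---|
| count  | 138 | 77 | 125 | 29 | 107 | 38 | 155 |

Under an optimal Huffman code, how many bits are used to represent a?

Huffman merges, smallest pair first:
combine d(29), f(38) → 67
combine 67, b(77) → 144
combine e(107), c(125) → 232
combine a(138), 144 → 282
combine g(155), 232 → 387
combine 282, 387 → 669
a sits 2 levels below the root, so its codeword is 2 bits.

2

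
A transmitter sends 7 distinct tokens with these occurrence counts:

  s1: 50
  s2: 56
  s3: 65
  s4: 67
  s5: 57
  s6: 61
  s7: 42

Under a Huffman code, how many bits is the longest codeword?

Merge the two lowest-weight nodes at each step:
s7(42) + s1(50) → 92
s2(56) + s5(57) → 113
s6(61) + s3(65) → 126
s4(67) + 92 → 159
113 + 126 → 239
159 + 239 → 398
The first pair merged (s7, s1) ends up deepest, at depth 3.

3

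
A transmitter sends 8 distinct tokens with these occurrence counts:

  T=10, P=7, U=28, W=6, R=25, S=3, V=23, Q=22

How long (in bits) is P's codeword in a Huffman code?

Build the tree from the bottom:
S(3) + W(6) → 9
P(7) + 9 → 16
T(10) + 16 → 26
Q(22) + V(23) → 45
R(25) + 26 → 51
U(28) + 45 → 73
51 + 73 → 124
The subtree containing P is merged 4 times, so code length = 4.

4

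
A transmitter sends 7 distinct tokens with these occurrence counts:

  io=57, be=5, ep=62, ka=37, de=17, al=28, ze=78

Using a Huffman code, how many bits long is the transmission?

Greedily combine the two least-frequent nodes:
combine be(5), de(17) → 22
combine 22, al(28) → 50
combine ka(37), 50 → 87
combine io(57), ep(62) → 119
combine ze(78), 87 → 165
combine 119, 165 → 284
Total encoded bits = sum of merged weights = 22 + 50 + 87 + 119 + 165 + 284 = 727.

727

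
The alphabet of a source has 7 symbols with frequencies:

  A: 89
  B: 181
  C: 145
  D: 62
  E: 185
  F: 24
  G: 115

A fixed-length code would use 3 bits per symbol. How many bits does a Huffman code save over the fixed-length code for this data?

280

Fixed-length: 3 bits × 801 symbols = 2403 bits.
Huffman merges:
combine F(24), D(62) → 86
combine 86, A(89) → 175
combine G(115), C(145) → 260
combine 175, B(181) → 356
combine E(185), 260 → 445
combine 356, 445 → 801
Huffman total = 86 + 175 + 260 + 356 + 445 + 801 = 2123 bits.
Saving = 2403 − 2123 = 280 bits.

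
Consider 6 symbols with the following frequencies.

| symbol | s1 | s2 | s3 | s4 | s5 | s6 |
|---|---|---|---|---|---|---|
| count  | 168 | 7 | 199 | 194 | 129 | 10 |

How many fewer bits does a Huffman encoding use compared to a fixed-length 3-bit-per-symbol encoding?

544

Fixed-length: 3 bits × 707 symbols = 2121 bits.
Huffman merges:
s2(7) + s6(10) → 17
17 + s5(129) → 146
146 + s1(168) → 314
s4(194) + s3(199) → 393
314 + 393 → 707
Huffman total = 17 + 146 + 314 + 393 + 707 = 1577 bits.
Saving = 2121 − 1577 = 544 bits.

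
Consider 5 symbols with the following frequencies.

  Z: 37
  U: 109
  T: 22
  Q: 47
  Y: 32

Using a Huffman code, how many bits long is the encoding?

Build the Huffman tree bottom-up:
T(22) + Y(32) → 54
Z(37) + Q(47) → 84
54 + 84 → 138
U(109) + 138 → 247
The encoded length is the sum of every internal node's weight: 54 + 84 + 138 + 247 = 523 bits.

523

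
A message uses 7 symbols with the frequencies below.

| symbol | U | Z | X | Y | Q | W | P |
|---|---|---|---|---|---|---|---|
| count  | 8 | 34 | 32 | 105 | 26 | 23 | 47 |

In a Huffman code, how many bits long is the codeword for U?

Build the tree from the bottom:
combine U(8), W(23) → 31
combine Q(26), 31 → 57
combine X(32), Z(34) → 66
combine P(47), 57 → 104
combine 66, 104 → 170
combine Y(105), 170 → 275
U sits 5 levels below the root, so its codeword is 5 bits.

5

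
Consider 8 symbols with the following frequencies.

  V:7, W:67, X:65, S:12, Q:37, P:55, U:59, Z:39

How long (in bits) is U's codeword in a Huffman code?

3

Repeatedly merge the two smallest:
merge V(7) and S(12): 19
merge 19 and Q(37): 56
merge Z(39) and P(55): 94
merge 56 and U(59): 115
merge X(65) and W(67): 132
merge 94 and 115: 209
merge 132 and 209: 341
U's leaf is at depth 3, giving a 3-bit codeword.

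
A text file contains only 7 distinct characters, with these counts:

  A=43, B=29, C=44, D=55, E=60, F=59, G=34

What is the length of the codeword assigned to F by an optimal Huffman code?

3

Huffman merges, smallest pair first:
B(29) + G(34) → 63
A(43) + C(44) → 87
D(55) + F(59) → 114
E(60) + 63 → 123
87 + 114 → 201
123 + 201 → 324
F's leaf is at depth 3, giving a 3-bit codeword.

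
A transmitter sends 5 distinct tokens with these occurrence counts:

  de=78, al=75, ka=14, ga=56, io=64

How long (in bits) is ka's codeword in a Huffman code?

3

Build the tree from the bottom:
combine ka(14), ga(56) → 70
combine io(64), 70 → 134
combine al(75), de(78) → 153
combine 134, 153 → 287
ka sits 3 levels below the root, so its codeword is 3 bits.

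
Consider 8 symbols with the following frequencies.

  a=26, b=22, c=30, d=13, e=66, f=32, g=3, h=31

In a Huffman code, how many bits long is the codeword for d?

Build the tree from the bottom:
combine g(3), d(13) → 16
combine 16, b(22) → 38
combine a(26), c(30) → 56
combine h(31), f(32) → 63
combine 38, 56 → 94
combine 63, e(66) → 129
combine 94, 129 → 223
d sits 4 levels below the root, so its codeword is 4 bits.

4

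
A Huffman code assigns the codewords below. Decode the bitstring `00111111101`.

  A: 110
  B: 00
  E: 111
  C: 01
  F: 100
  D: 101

Read left to right; each codeword is recognised as soon as it completes (prefix code):
  00→B | 111→E | 111→E | 101→D
Decoded message: BEED

BEED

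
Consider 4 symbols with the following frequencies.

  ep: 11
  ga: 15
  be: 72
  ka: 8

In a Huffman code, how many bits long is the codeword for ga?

Build the tree from the bottom:
combine ka(8), ep(11) → 19
combine ga(15), 19 → 34
combine 34, be(72) → 106
The subtree containing ga is merged 2 times, so code length = 2.

2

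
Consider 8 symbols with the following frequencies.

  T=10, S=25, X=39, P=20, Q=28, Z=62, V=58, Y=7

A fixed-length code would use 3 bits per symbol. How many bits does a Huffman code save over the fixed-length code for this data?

Fixed-length: 3 bits × 249 symbols = 747 bits.
Huffman merges:
combine Y(7), T(10) → 17
combine 17, P(20) → 37
combine S(25), Q(28) → 53
combine 37, X(39) → 76
combine 53, V(58) → 111
combine Z(62), 76 → 138
combine 111, 138 → 249
Huffman total = 17 + 37 + 53 + 76 + 111 + 138 + 249 = 681 bits.
Saving = 747 − 681 = 66 bits.

66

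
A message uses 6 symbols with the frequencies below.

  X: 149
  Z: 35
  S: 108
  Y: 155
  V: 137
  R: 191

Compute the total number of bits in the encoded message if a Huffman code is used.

1973

Merge the two smallest weights repeatedly:
combine Z(35), S(108) → 143
combine V(137), 143 → 280
combine X(149), Y(155) → 304
combine R(191), 280 → 471
combine 304, 471 → 775
Each symbol's bit-cost is frequency × depth; summing gives 1973 bits (equivalently 143 + 280 + 304 + 471 + 775).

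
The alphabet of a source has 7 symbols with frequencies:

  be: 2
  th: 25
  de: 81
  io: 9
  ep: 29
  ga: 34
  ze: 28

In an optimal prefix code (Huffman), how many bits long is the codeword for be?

5

Build the tree from the bottom:
be(2) + io(9) → 11
11 + th(25) → 36
ze(28) + ep(29) → 57
ga(34) + 36 → 70
57 + 70 → 127
de(81) + 127 → 208
The subtree containing be is merged 5 times, so code length = 5.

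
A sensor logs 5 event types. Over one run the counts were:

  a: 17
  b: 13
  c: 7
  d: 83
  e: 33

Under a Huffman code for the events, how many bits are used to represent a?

3

Repeatedly merge the two smallest:
merge c(7) and b(13): 20
merge a(17) and 20: 37
merge e(33) and 37: 70
merge 70 and d(83): 153
a's leaf is at depth 3, giving a 3-bit codeword.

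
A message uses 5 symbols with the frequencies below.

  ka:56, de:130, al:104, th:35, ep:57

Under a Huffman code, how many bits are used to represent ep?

2

Repeatedly merge the two smallest:
th(35) + ka(56) → 91
ep(57) + 91 → 148
al(104) + de(130) → 234
148 + 234 → 382
ep's leaf is at depth 2, giving a 2-bit codeword.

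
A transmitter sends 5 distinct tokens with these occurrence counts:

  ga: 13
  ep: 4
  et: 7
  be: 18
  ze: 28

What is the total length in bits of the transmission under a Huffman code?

147

Greedily combine the two least-frequent nodes:
merge ep(4) and et(7): 11
merge 11 and ga(13): 24
merge be(18) and 24: 42
merge ze(28) and 42: 70
Total encoded bits = sum of merged weights = 11 + 24 + 42 + 70 = 147.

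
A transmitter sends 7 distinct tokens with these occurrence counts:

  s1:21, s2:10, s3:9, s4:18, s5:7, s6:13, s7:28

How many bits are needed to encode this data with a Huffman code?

285

Greedily combine the two least-frequent nodes:
merge s5(7) and s3(9): 16
merge s2(10) and s6(13): 23
merge 16 and s4(18): 34
merge s1(21) and 23: 44
merge s7(28) and 34: 62
merge 44 and 62: 106
The encoded length is the sum of every internal node's weight: 16 + 23 + 34 + 44 + 62 + 106 = 285 bits.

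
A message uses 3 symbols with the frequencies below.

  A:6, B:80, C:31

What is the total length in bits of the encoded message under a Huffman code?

154

Merge the two smallest weights repeatedly:
A(6) + C(31) → 37
37 + B(80) → 117
Each symbol's bit-cost is frequency × depth; summing gives 154 bits (equivalently 37 + 117).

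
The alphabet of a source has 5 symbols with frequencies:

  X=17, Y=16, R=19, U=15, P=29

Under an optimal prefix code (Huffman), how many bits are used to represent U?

3

Repeatedly merge the two smallest:
combine U(15), Y(16) → 31
combine X(17), R(19) → 36
combine P(29), 31 → 60
combine 36, 60 → 96
U's leaf is at depth 3, giving a 3-bit codeword.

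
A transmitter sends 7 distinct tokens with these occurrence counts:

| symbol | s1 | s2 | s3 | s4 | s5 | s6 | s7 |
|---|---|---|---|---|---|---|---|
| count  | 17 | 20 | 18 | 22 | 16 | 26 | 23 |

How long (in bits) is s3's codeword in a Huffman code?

3

Huffman merges, smallest pair first:
merge s5(16) and s1(17): 33
merge s3(18) and s2(20): 38
merge s4(22) and s7(23): 45
merge s6(26) and 33: 59
merge 38 and 45: 83
merge 59 and 83: 142
The subtree containing s3 is merged 3 times, so code length = 3.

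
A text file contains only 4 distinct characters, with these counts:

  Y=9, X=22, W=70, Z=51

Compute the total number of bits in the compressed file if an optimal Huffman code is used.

265

Merge the two smallest weights repeatedly:
combine Y(9), X(22) → 31
combine 31, Z(51) → 82
combine W(70), 82 → 152
Total encoded bits = sum of merged weights = 31 + 82 + 152 = 265.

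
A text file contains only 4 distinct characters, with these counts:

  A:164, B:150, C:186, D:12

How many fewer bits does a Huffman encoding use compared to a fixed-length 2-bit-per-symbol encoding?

Fixed-length: 2 bits × 512 symbols = 1024 bits.
Huffman merges:
merge D(12) and B(150): 162
merge 162 and A(164): 326
merge C(186) and 326: 512
Huffman total = 162 + 326 + 512 = 1000 bits.
Saving = 1024 − 1000 = 24 bits.

24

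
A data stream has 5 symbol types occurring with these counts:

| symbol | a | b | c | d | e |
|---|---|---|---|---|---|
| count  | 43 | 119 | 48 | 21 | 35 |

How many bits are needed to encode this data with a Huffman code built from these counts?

560

Greedily combine the two least-frequent nodes:
merge d(21) and e(35): 56
merge a(43) and c(48): 91
merge 56 and 91: 147
merge b(119) and 147: 266
The encoded length is the sum of every internal node's weight: 56 + 91 + 147 + 266 = 560 bits.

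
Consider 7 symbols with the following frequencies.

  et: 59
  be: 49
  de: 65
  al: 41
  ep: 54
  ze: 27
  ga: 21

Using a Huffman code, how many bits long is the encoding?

872

Merge the two smallest weights repeatedly:
combine ga(21), ze(27) → 48
combine al(41), 48 → 89
combine be(49), ep(54) → 103
combine et(59), de(65) → 124
combine 89, 103 → 192
combine 124, 192 → 316
Total encoded bits = sum of merged weights = 48 + 89 + 103 + 124 + 192 + 316 = 872.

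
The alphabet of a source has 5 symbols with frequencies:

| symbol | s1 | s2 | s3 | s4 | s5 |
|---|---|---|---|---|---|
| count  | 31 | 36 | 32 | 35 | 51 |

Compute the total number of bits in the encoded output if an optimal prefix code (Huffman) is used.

433

Build the Huffman tree bottom-up:
merge s1(31) and s3(32): 63
merge s4(35) and s2(36): 71
merge s5(51) and 63: 114
merge 71 and 114: 185
The encoded length is the sum of every internal node's weight: 63 + 71 + 114 + 185 = 433 bits.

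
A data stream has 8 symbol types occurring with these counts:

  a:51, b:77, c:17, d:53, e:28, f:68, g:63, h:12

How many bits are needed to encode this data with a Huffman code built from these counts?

1048

Build the Huffman tree bottom-up:
merge h(12) and c(17): 29
merge e(28) and 29: 57
merge a(51) and d(53): 104
merge 57 and g(63): 120
merge f(68) and b(77): 145
merge 104 and 120: 224
merge 145 and 224: 369
The encoded length is the sum of every internal node's weight: 29 + 57 + 104 + 120 + 145 + 224 + 369 = 1048 bits.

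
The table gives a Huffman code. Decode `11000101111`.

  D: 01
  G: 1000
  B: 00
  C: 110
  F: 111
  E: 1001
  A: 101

Read left to right; each codeword is recognised as soon as it completes (prefix code):
  110→C | 00→B | 101→A | 111→F
Decoded message: CBAF

CBAF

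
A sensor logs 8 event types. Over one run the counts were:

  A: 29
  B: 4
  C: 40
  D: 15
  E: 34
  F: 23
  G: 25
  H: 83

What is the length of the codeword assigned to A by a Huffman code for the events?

Huffman merges, smallest pair first:
combine B(4), D(15) → 19
combine 19, F(23) → 42
combine G(25), A(29) → 54
combine E(34), C(40) → 74
combine 42, 54 → 96
combine 74, H(83) → 157
combine 96, 157 → 253
The subtree containing A is merged 3 times, so code length = 3.

3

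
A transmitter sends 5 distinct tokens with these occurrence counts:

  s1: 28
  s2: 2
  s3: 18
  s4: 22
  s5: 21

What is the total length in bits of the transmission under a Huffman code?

202

Build the Huffman tree bottom-up:
combine s2(2), s3(18) → 20
combine 20, s5(21) → 41
combine s4(22), s1(28) → 50
combine 41, 50 → 91
The encoded length is the sum of every internal node's weight: 20 + 41 + 50 + 91 = 202 bits.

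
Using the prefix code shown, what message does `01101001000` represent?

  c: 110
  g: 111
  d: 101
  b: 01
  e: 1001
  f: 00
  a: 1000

bdfa

Read left to right; each codeword is recognised as soon as it completes (prefix code):
  01→b | 101→d | 00→f | 1000→a
Decoded message: bdfa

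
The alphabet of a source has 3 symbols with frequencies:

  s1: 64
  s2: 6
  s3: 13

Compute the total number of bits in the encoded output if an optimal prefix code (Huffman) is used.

Greedily combine the two least-frequent nodes:
s2(6) + s3(13) → 19
19 + s1(64) → 83
Total encoded bits = sum of merged weights = 19 + 83 = 102.

102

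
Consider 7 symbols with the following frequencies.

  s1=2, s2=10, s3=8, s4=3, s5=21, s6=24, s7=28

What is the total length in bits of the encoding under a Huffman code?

Greedily combine the two least-frequent nodes:
merge s1(2) and s4(3): 5
merge 5 and s3(8): 13
merge s2(10) and 13: 23
merge s5(21) and 23: 44
merge s6(24) and s7(28): 52
merge 44 and 52: 96
The encoded length is the sum of every internal node's weight: 5 + 13 + 23 + 44 + 52 + 96 = 233 bits.

233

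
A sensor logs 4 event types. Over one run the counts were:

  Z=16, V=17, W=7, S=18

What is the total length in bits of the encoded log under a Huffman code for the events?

Merge the two smallest weights repeatedly:
combine W(7), Z(16) → 23
combine V(17), S(18) → 35
combine 23, 35 → 58
Each symbol's bit-cost is frequency × depth; summing gives 116 bits (equivalently 23 + 35 + 58).

116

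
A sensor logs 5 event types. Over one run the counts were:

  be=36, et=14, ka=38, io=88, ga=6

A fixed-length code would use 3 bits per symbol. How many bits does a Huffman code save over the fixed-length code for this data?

194

Fixed-length: 3 bits × 182 symbols = 546 bits.
Huffman merges:
merge ga(6) and et(14): 20
merge 20 and be(36): 56
merge ka(38) and 56: 94
merge io(88) and 94: 182
Huffman total = 20 + 56 + 94 + 182 = 352 bits.
Saving = 546 − 352 = 194 bits.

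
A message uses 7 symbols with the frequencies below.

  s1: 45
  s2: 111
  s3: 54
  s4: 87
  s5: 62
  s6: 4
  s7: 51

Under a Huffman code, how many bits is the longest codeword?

Merge the two lowest-weight nodes at each step:
combine s6(4), s1(45) → 49
combine 49, s7(51) → 100
combine s3(54), s5(62) → 116
combine s4(87), 100 → 187
combine s2(111), 116 → 227
combine 187, 227 → 414
The rarest symbols sit at the bottom; the longest codeword is 4 bits.

4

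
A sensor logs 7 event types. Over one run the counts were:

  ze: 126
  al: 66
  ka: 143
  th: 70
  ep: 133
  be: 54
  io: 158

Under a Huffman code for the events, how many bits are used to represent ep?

Huffman merges, smallest pair first:
combine be(54), al(66) → 120
combine th(70), 120 → 190
combine ze(126), ep(133) → 259
combine ka(143), io(158) → 301
combine 190, 259 → 449
combine 301, 449 → 750
ep sits 3 levels below the root, so its codeword is 3 bits.

3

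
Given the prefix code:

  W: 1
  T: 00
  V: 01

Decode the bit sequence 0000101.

Read left to right; each codeword is recognised as soon as it completes (prefix code):
  00→T | 00→T | 1→W | 01→V
Decoded message: TTWV

TTWV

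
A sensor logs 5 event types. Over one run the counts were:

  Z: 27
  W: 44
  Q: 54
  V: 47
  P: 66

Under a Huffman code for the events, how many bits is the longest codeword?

3

Merge the two lowest-weight nodes at each step:
combine Z(27), W(44) → 71
combine V(47), Q(54) → 101
combine P(66), 71 → 137
combine 101, 137 → 238
Maximum depth reached is 3.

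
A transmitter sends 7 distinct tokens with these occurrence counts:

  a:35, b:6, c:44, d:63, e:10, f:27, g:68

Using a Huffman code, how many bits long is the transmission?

643

Merge the two smallest weights repeatedly:
b(6) + e(10) → 16
16 + f(27) → 43
a(35) + 43 → 78
c(44) + d(63) → 107
g(68) + 78 → 146
107 + 146 → 253
The encoded length is the sum of every internal node's weight: 16 + 43 + 78 + 107 + 146 + 253 = 643 bits.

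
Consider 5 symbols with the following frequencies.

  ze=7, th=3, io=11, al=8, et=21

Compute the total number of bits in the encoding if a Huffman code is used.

Build the Huffman tree bottom-up:
merge th(3) and ze(7): 10
merge al(8) and 10: 18
merge io(11) and 18: 29
merge et(21) and 29: 50
The encoded length is the sum of every internal node's weight: 10 + 18 + 29 + 50 = 107 bits.

107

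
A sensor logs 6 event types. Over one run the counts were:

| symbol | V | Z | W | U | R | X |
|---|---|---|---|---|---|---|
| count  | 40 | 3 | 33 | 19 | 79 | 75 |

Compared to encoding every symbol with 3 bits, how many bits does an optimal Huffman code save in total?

172

Fixed-length: 3 bits × 249 symbols = 747 bits.
Huffman merges:
merge Z(3) and U(19): 22
merge 22 and W(33): 55
merge V(40) and 55: 95
merge X(75) and R(79): 154
merge 95 and 154: 249
Huffman total = 22 + 55 + 95 + 154 + 249 = 575 bits.
Saving = 747 − 575 = 172 bits.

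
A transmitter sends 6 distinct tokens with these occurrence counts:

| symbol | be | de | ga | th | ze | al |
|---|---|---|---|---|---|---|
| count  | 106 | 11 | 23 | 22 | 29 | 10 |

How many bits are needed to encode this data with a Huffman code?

Merge the two smallest weights repeatedly:
combine al(10), de(11) → 21
combine 21, th(22) → 43
combine ga(23), ze(29) → 52
combine 43, 52 → 95
combine 95, be(106) → 201
The encoded length is the sum of every internal node's weight: 21 + 43 + 52 + 95 + 201 = 412 bits.

412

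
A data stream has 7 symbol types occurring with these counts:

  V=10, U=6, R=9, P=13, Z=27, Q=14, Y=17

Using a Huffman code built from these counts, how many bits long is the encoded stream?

259

Build the Huffman tree bottom-up:
U(6) + R(9) → 15
V(10) + P(13) → 23
Q(14) + 15 → 29
Y(17) + 23 → 40
Z(27) + 29 → 56
40 + 56 → 96
The encoded length is the sum of every internal node's weight: 15 + 23 + 29 + 40 + 56 + 96 = 259 bits.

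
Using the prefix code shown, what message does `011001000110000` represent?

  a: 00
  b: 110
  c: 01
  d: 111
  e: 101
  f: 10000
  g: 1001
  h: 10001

cgacf

Read left to right; each codeword is recognised as soon as it completes (prefix code):
  01→c | 1001→g | 00→a | 01→c | 10000→f
Decoded message: cgacf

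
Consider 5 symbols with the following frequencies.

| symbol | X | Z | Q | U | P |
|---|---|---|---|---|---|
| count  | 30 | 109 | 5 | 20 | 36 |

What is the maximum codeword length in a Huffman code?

4

Merge the two lowest-weight nodes at each step:
Q(5) + U(20) → 25
25 + X(30) → 55
P(36) + 55 → 91
91 + Z(109) → 200
Maximum depth reached is 4.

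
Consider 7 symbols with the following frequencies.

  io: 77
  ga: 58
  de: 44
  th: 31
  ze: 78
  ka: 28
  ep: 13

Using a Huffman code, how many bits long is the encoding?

873

Merge the two smallest weights repeatedly:
combine ep(13), ka(28) → 41
combine th(31), 41 → 72
combine de(44), ga(58) → 102
combine 72, io(77) → 149
combine ze(78), 102 → 180
combine 149, 180 → 329
The encoded length is the sum of every internal node's weight: 41 + 72 + 102 + 149 + 180 + 329 = 873 bits.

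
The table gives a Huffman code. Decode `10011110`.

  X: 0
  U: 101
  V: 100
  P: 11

Read left to right; each codeword is recognised as soon as it completes (prefix code):
  100→V | 11→P | 11→P | 0→X
Decoded message: VPPX

VPPX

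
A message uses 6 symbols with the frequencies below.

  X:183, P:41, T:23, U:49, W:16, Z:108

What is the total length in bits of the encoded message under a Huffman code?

Greedily combine the two least-frequent nodes:
combine W(16), T(23) → 39
combine 39, P(41) → 80
combine U(49), 80 → 129
combine Z(108), 129 → 237
combine X(183), 237 → 420
Each symbol's bit-cost is frequency × depth; summing gives 905 bits (equivalently 39 + 80 + 129 + 237 + 420).

905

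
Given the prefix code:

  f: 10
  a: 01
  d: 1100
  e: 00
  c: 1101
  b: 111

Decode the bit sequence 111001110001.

Read left to right; each codeword is recognised as soon as it completes (prefix code):
  111→b | 00→e | 111→b | 00→e | 01→a
Decoded message: bebea

bebea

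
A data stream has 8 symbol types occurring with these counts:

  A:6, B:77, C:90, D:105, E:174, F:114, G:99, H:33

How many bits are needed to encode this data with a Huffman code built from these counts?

Greedily combine the two least-frequent nodes:
combine A(6), H(33) → 39
combine 39, B(77) → 116
combine C(90), G(99) → 189
combine D(105), F(114) → 219
combine 116, E(174) → 290
combine 189, 219 → 408
combine 290, 408 → 698
Each symbol's bit-cost is frequency × depth; summing gives 1959 bits (equivalently 39 + 116 + 189 + 219 + 290 + 408 + 698).

1959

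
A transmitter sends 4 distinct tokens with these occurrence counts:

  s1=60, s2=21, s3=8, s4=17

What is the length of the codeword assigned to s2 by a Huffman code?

2

Repeatedly merge the two smallest:
combine s3(8), s4(17) → 25
combine s2(21), 25 → 46
combine 46, s1(60) → 106
The subtree containing s2 is merged 2 times, so code length = 2.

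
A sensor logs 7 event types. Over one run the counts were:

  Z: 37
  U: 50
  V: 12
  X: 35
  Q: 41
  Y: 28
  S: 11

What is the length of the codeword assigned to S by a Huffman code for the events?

4

Repeatedly merge the two smallest:
combine S(11), V(12) → 23
combine 23, Y(28) → 51
combine X(35), Z(37) → 72
combine Q(41), U(50) → 91
combine 51, 72 → 123
combine 91, 123 → 214
S sits 4 levels below the root, so its codeword is 4 bits.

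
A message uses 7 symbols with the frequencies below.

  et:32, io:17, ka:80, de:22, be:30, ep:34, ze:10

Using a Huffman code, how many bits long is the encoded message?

588

Merge the two smallest weights repeatedly:
ze(10) + io(17) → 27
de(22) + 27 → 49
be(30) + et(32) → 62
ep(34) + 49 → 83
62 + ka(80) → 142
83 + 142 → 225
The encoded length is the sum of every internal node's weight: 27 + 49 + 62 + 83 + 142 + 225 = 588 bits.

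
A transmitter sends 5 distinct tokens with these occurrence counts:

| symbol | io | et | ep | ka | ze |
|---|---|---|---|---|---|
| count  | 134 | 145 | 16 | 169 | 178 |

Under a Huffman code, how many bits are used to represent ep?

3

Build the tree from the bottom:
ep(16) + io(134) → 150
et(145) + 150 → 295
ka(169) + ze(178) → 347
295 + 347 → 642
The subtree containing ep is merged 3 times, so code length = 3.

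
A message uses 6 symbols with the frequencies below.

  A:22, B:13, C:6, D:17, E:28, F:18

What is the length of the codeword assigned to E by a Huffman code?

Build the tree from the bottom:
combine C(6), B(13) → 19
combine D(17), F(18) → 35
combine 19, A(22) → 41
combine E(28), 35 → 63
combine 41, 63 → 104
The subtree containing E is merged 2 times, so code length = 2.

2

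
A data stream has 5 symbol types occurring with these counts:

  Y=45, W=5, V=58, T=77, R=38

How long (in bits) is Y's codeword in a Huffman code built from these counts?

2

Repeatedly merge the two smallest:
combine W(5), R(38) → 43
combine 43, Y(45) → 88
combine V(58), T(77) → 135
combine 88, 135 → 223
Y's leaf is at depth 2, giving a 2-bit codeword.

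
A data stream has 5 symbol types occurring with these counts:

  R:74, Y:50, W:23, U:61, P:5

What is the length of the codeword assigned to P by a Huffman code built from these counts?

Repeatedly merge the two smallest:
P(5) + W(23) → 28
28 + Y(50) → 78
U(61) + R(74) → 135
78 + 135 → 213
P sits 3 levels below the root, so its codeword is 3 bits.

3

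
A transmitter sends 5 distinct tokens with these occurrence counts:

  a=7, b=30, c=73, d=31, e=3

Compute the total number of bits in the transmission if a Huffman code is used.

Build the Huffman tree bottom-up:
e(3) + a(7) → 10
10 + b(30) → 40
d(31) + 40 → 71
71 + c(73) → 144
Each symbol's bit-cost is frequency × depth; summing gives 265 bits (equivalently 10 + 40 + 71 + 144).

265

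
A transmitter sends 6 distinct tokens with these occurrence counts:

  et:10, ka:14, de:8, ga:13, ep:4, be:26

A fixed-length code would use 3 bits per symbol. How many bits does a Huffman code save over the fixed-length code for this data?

Fixed-length: 3 bits × 75 symbols = 225 bits.
Huffman merges:
merge ep(4) and de(8): 12
merge et(10) and 12: 22
merge ga(13) and ka(14): 27
merge 22 and be(26): 48
merge 27 and 48: 75
Huffman total = 12 + 22 + 27 + 48 + 75 = 184 bits.
Saving = 225 − 184 = 41 bits.

41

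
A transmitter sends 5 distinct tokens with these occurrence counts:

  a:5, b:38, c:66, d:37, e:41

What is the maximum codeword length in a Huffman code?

3

Merge the two lowest-weight nodes at each step:
merge a(5) and d(37): 42
merge b(38) and e(41): 79
merge 42 and c(66): 108
merge 79 and 108: 187
Maximum depth reached is 3.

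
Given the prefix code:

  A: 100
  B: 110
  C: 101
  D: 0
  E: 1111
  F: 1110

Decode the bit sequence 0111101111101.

DEDEC

Read left to right; each codeword is recognised as soon as it completes (prefix code):
  0→D | 1111→E | 0→D | 1111→E | 101→C
Decoded message: DEDEC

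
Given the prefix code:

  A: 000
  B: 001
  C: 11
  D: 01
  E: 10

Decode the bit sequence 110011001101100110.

Read left to right; each codeword is recognised as soon as it completes (prefix code):
  11→C | 001→B | 10→E | 01→D | 10→E | 11→C | 001→B | 10→E
Decoded message: CBEDECBE

CBEDECBE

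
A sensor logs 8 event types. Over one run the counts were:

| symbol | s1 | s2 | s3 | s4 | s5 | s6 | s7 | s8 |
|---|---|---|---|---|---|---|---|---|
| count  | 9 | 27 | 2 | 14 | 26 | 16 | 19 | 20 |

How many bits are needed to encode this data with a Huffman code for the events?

382

Greedily combine the two least-frequent nodes:
combine s3(2), s1(9) → 11
combine 11, s4(14) → 25
combine s6(16), s7(19) → 35
combine s8(20), 25 → 45
combine s5(26), s2(27) → 53
combine 35, 45 → 80
combine 53, 80 → 133
Each symbol's bit-cost is frequency × depth; summing gives 382 bits (equivalently 11 + 25 + 35 + 45 + 53 + 80 + 133).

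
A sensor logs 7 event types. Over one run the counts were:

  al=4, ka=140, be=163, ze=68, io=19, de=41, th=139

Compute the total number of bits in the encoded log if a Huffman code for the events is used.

1367

Merge the two smallest weights repeatedly:
al(4) + io(19) → 23
23 + de(41) → 64
64 + ze(68) → 132
132 + th(139) → 271
ka(140) + be(163) → 303
271 + 303 → 574
Total encoded bits = sum of merged weights = 23 + 64 + 132 + 271 + 303 + 574 = 1367.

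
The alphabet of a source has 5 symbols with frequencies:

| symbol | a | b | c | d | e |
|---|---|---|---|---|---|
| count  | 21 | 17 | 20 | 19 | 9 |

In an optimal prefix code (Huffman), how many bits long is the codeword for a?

Huffman merges, smallest pair first:
combine e(9), b(17) → 26
combine d(19), c(20) → 39
combine a(21), 26 → 47
combine 39, 47 → 86
The subtree containing a is merged 2 times, so code length = 2.

2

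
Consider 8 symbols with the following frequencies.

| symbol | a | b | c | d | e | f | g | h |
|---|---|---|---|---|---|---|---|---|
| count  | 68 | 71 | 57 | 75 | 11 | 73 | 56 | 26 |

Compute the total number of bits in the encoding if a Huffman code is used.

1273

Build the Huffman tree bottom-up:
merge e(11) and h(26): 37
merge 37 and g(56): 93
merge c(57) and a(68): 125
merge b(71) and f(73): 144
merge d(75) and 93: 168
merge 125 and 144: 269
merge 168 and 269: 437
Total encoded bits = sum of merged weights = 37 + 93 + 125 + 144 + 168 + 269 + 437 = 1273.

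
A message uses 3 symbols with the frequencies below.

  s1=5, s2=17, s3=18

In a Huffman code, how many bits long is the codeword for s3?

Repeatedly merge the two smallest:
merge s1(5) and s2(17): 22
merge s3(18) and 22: 40
s3 sits one level below the root: a 1-bit codeword.

1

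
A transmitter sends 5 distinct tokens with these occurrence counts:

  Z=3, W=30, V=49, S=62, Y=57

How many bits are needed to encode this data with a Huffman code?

435

Build the Huffman tree bottom-up:
merge Z(3) and W(30): 33
merge 33 and V(49): 82
merge Y(57) and S(62): 119
merge 82 and 119: 201
The encoded length is the sum of every internal node's weight: 33 + 82 + 119 + 201 = 435 bits.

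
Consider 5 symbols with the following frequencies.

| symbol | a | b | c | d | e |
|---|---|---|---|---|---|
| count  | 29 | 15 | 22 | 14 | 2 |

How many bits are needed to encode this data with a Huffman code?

Greedily combine the two least-frequent nodes:
merge e(2) and d(14): 16
merge b(15) and 16: 31
merge c(22) and a(29): 51
merge 31 and 51: 82
The encoded length is the sum of every internal node's weight: 16 + 31 + 51 + 82 = 180 bits.

180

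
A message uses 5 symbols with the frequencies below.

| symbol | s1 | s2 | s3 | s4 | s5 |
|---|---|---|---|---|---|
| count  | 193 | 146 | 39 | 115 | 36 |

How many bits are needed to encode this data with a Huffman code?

Merge the two smallest weights repeatedly:
s5(36) + s3(39) → 75
75 + s4(115) → 190
s2(146) + 190 → 336
s1(193) + 336 → 529
Each symbol's bit-cost is frequency × depth; summing gives 1130 bits (equivalently 75 + 190 + 336 + 529).

1130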